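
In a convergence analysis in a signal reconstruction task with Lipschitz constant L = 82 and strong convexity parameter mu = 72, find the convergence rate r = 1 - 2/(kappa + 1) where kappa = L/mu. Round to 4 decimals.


Step 1: Compute the condition number.
kappa = L/mu = 82/72 = 1.1389
Step 2: Compute the convergence rate.
r = 1 - 2/(kappa + 1) = 1 - 2*mu/(L + mu) = (L - mu)/(L + mu) = 10/154 = 0.0649


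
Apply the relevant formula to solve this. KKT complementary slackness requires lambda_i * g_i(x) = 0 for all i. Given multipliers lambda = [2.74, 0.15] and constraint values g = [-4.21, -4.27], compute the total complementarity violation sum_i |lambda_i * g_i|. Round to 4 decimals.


KKT complementary slackness check:
lambda_1 * g_1 = 2.74 * -4.21 = -11.5354
lambda_2 * g_2 = 0.15 * -4.27 = -0.6405
Total violation = 11.5354 + 0.6405 = 12.1759


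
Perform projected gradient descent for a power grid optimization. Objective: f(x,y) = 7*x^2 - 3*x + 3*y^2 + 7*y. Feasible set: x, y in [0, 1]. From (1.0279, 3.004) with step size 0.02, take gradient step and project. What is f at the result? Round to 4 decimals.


Step 1: Compute gradient at (1.0279, 3.004).
grad_x = 2*7*1.0279 - 3 = 11.3906
grad_y = 2*3*3.004 + 7 = 25.024
Step 2: Gradient step.
x_raw = 1.0279 - 0.02*11.3906 = 0.8001
y_raw = 3.004 - 0.02*25.024 = 2.5035
Step 3: Project onto [0, 1].
x_proj = clip(0.8001) = 0.8001
y_proj = clip(2.5035) = 1.0
Step 4: Evaluate f.
f(0.8001, 1.0) = 12.0807


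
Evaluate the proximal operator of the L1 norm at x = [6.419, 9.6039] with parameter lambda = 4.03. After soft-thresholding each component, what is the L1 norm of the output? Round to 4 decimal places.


Soft-thresholding with lambda = 4.03:
prox(6.419) = sign(6.419)*max(|6.419| - 4.03, 0) = 2.389
prox(9.6039) = sign(9.6039)*max(|9.6039| - 4.03, 0) = 5.5739
prox(x) = [2.389, 5.5739]
||prox(x)||_1 = 2.389 + 5.5739 = 7.9629


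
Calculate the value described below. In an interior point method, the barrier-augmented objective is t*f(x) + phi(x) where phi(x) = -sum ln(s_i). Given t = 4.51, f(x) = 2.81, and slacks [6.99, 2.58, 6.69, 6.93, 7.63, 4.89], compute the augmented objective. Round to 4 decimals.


Step 1: Compute log-barrier.
ln values: [1.9445, 0.9478, 1.9006, 1.9359, 2.0321, 1.5872]
phi = -(1.9445 + 0.9478 + 1.9006 + 1.9359 + 2.0321 + 1.5872) = -10.348
Step 2: Compute augmented objective.
t*f(x) = 4.51*2.81 = 12.6731
Total = 12.6731 - 10.348 = 2.3251


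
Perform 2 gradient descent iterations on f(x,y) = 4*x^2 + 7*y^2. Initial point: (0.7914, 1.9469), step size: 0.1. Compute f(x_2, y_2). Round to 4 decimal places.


Gradient descent on f(x,y) = 4*x^2 + 7*y^2.
Starting point: (0.7914, 1.9469), alpha = 0.1
Step 1: grad_x = 2*4*0.7914 = 6.3312, grad_y = 2*7*1.9469 = 27.2566
  x_1 = 0.7914 - 0.1*6.3312 = 0.1583
  y_1 = 1.9469 - 0.1*27.2566 = -0.7788
Step 2: grad_x = 2*4*0.1583 = 1.2662, grad_y = 2*7*-0.7788 = -10.9026
  x_2 = 0.1583 - 0.1*1.2662 = 0.0317
  y_2 = -0.7788 - 0.1*-10.9026 = 0.3115
f(0.0317, 0.3115) = 4*0.0317^2 + 7*0.3115^2 = 0.6833


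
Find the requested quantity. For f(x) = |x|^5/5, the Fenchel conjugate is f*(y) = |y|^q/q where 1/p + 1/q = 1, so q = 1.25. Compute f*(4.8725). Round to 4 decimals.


The conjugate exponent q satisfies 1/p + 1/q = 1.
p = 5, so q = 5/(5 - 1) = 1.25
|y|^q = 4.8725^1.25 = 7.2392
f*(4.8725) = 7.2392 / 1.25 = 5.7913


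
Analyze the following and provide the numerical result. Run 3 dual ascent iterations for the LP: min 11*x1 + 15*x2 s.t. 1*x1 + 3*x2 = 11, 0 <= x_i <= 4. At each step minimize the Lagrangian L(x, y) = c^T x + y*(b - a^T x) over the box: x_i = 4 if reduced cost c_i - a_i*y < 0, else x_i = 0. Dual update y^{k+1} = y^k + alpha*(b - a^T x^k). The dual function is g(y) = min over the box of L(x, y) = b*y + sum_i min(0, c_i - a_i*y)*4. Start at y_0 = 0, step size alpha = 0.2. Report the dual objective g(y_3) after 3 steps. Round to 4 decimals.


Dual ascent for LP: min 11*x1 + 15*x2, 1*x1 + 3*x2 = 11, 0 <= x_i <= 4
Step 1: y^k = 0.0, reduced costs: (11.0, 15.0)
  x^k = (0.0, 0.0), subgradient = b - a^T x = 11.0
  y^{k+1} = 0.0 + 0.2*11.0 = 2.2
Step 2: y^k = 2.2, reduced costs: (8.8, 8.4)
  x^k = (0.0, 0.0), subgradient = b - a^T x = 11.0
  y^{k+1} = 2.2 + 0.2*11.0 = 4.4
Step 3: y^k = 4.4, reduced costs: (6.6, 1.8)
  x^k = (0.0, 0.0), subgradient = b - a^T x = 11.0
  y^{k+1} = 4.4 + 0.2*11.0 = 6.6
Dual objective at y_3 = 6.6: reduced costs (4.4, -4.8), box minimizer x = (0.0, 4.0)
g(y_3) = b*y + (c1 - a1*y)*x1 + (c2 - a2*y)*x2 = 11*6.6 + 4.4*0.0 + (-4.8)*4.0 = 72.6 + 0.0 - 19.2 = 53.4


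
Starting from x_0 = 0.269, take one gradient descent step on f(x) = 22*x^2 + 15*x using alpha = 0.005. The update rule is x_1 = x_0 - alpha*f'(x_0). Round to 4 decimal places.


We compute the gradient at x_0 and apply the update.
f'(x) = 44*x + 15
f'(0.269) = 44*0.269 + 15 = 26.836
x_1 = 0.269 - 0.005*26.836 = 0.1348


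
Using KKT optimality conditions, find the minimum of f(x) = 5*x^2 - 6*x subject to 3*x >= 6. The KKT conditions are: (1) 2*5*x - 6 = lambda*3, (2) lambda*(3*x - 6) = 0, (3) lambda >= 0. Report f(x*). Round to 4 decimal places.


Step 1: Try lambda = 0 (constraint inactive).
x_unc = 6/(2*5) = 0.6
Check: 3*0.6 = 1.8 < 6 -- violated!
Step 2: Constraint must be active: 3*x = 6
x* = 6/3 = 2.0
lambda = (2*5*2.0 - 6)/3 = 4.6667
Step 3: Compute optimal value.
f(x*) = 5*2.0^2 - 6*2.0 = 8.0


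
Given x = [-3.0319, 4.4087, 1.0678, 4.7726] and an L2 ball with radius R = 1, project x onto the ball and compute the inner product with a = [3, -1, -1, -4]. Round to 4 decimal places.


Step 1: Compute ||x|| (intermediates to 6 decimals).
||x|| = sqrt((-3.0319)^2 + 4.4087^2 + 1.0678^2 + 4.7726^2) = 7.248928
Step 2: Project.
Since ||x|| > R, scale = R/||x|| = 1/7.248928 = 0.137951, proj(x) = scale * x
proj(x) = [-0.418254, 0.608185, 0.147304, 0.658385]
Step 3: Dot product.
a^T * proj(x) = 3*(-0.418254) - 1*0.608185 - 1*0.147304 - 4*0.658385 = -4.6438


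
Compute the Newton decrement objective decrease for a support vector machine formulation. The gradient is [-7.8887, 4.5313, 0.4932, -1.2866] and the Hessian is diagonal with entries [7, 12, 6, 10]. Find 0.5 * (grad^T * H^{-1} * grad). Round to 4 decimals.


Step 1: H is diagonal, so H^(-1) * g = [-1.127, 0.3776, 0.0822, -0.1287].
Step 2: g^T H^(-1) g = sum_i g_i^2 / H_ii
  = (-7.8887)^2/7 + (4.5313)^2/12 + (0.4932)^2/6 + (-1.2866)^2/10
  = 8.8902 + 1.7111 + 0.0405 + 0.1655 = 10.8074
Step 3: Objective decrease = 0.5 * g^T H^(-1) g = 5.4037


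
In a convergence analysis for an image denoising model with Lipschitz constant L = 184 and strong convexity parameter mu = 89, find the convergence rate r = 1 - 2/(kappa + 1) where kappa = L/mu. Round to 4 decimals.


Step 1: Compute the condition number.
kappa = L/mu = 184/89 = 2.0674
Step 2: Compute the convergence rate.
r = 1 - 2/(kappa + 1) = 1 - 2*mu/(L + mu) = (L - mu)/(L + mu) = 95/273 = 0.348


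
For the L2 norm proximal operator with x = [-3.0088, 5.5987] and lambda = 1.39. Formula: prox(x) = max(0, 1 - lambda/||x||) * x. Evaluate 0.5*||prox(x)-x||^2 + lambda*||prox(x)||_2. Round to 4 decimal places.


Step 1: Compute ||x||.
||x|| = 6.356
Step 2: Compute scaling factor.
scale = max(0, 1 - 1.39/6.356) = 0.7813
Step 3: prox(x) = [-2.3508, 4.3743]
||prox(x)|| = 4.966
Step 4: Proximal objective.
0.5*||prox-x||^2 = 0.9661
lambda*||prox|| = 6.9027
Total = 7.8687


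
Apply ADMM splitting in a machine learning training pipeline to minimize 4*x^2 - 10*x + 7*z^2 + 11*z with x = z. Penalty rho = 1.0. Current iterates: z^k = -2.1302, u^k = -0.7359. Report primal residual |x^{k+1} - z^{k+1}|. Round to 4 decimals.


ADMM iteration with rho = 1.0, z^k = -2.1302, u^k = -0.7359
Step 1: x-update.
Minimize 4*x^2 - 10*x + (1.0/2)*(x + 2.1302 - 0.7359)^2
FOC: (2*4 + 1.0)*x = 10 + 1.0*(-2.1302 + 0.7359)
x^{k+1} = 0.9562
Step 2: z-update.
Minimize 7*z^2 + 11*z + (1.0/2)*(0.9562 - z - 0.7359)^2
FOC: (2*7 + 1.0)*z = -11 + 1.0*(0.9562 - 0.7359)
z^{k+1} = -0.7186
Step 3: u-update.
u^{k+1} = -0.7359 + 0.9562 + 0.7186 = 0.9389
Step 4: Primal residual = |0.9562 + 0.7186| = 1.6748


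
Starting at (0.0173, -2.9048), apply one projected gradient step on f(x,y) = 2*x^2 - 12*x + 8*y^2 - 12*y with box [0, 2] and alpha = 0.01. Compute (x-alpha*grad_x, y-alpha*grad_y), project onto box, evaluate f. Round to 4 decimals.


Step 1: Compute gradient at (0.0173, -2.9048).
grad_x = 2*2*0.0173 - 12 = -11.9308
grad_y = 2*8*-2.9048 - 12 = -58.4768
Step 2: Gradient step.
x_raw = 0.0173 - 0.01*-11.9308 = 0.1366
y_raw = -2.9048 - 0.01*-58.4768 = -2.32
Step 3: Project onto [0, 2].
x_proj = clip(0.1366) = 0.1366
y_proj = clip(-2.32) = 0.0
Step 4: Evaluate f.
f(0.1366, 0.0) = -1.602


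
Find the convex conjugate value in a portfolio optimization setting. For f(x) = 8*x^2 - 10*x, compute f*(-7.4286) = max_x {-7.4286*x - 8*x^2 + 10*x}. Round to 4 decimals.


f*(y) = sup_x {y*x - a*x^2 - b*x} = sup_x {(y-b)*x - a*x^2}
FOC: (y - b) - 2a*x = 0 => x* = (y - b)/(2a)
x* = (-7.4286 + 10)/(2*8) = 0.1607
f*(-7.4286) = (y-b)^2/(4a) = (-7.4286 + 10)^2/(4*8)
= 6.6121/32 = 0.2066


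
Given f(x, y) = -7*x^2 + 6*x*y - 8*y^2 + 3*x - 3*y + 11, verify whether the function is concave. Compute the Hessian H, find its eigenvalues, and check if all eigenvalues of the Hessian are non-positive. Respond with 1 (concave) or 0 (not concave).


The Hessian of f(x,y) = -7*x^2 + 6*x*y - 8*y^2 + 3*x - 3*y + 11 is:
H = [[-14, 6], [6, -16]]
Trace = -14 - 16 = -30
Determinant = -14*-16 - (6)^2 = 188
Discriminant = (-30)^2 - 4*188 = 148.0
Eigenvalues: lambda_1 = -21.0828, lambda_2 = -8.9172
The function is concave.

1


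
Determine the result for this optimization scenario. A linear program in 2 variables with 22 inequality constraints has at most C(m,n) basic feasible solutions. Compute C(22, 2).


Each vertex corresponds to some choice of n active constraints out of m, so the number of vertices is at most C(m, n) = m! / (n!(m-n)!).
m = 22, n = 2
Numerator: 22 * 21
Denominator: 2! = 2
C(22, 2) = 231


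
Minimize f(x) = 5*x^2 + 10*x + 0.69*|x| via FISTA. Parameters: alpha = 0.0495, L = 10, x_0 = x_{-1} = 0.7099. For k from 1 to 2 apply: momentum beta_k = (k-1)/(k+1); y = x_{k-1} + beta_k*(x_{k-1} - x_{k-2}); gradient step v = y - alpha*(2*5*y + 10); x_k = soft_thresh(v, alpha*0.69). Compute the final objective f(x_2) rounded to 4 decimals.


FISTA on f(x) = 5*x^2 + 10*x + 0.69*|x|
L = 10, alpha = 0.0495
Iteration 1: beta = 0.0, y = 0.7099 + 0.0*(0.7099 - 0.7099) = 0.7099
  grad(y) = 17.099, v = y - alpha*grad = -0.1365
  prox(v) = soft_thresh(-0.1365, 0.0342) = -0.1023
Iteration 2: beta = 0.3333, y = -0.1023 + 0.3333*(-0.1023 - 0.7099) = -0.3731
  grad(y) = 6.2691, v = y - alpha*grad = -0.6834
  prox(v) = soft_thresh(-0.6834, 0.0342) = -0.6493
f(x_2) = 5*(-0.6493)^2 + 10*(-0.6493) + 0.69*|-0.6493| = -3.9369


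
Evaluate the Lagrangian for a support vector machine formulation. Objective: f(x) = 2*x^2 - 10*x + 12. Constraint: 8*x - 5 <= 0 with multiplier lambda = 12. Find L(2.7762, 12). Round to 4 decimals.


Step 1: Evaluate f(x).
f(2.7762) = 2*2.7762^2 - 10*2.7762 + 12 = -0.3474
Step 2: Evaluate g(x).
g(2.7762) = 8*2.7762 - 5 = 17.2096
Step 3: Compute Lagrangian.
L = -0.3474 + 12*17.2096 = 206.1678


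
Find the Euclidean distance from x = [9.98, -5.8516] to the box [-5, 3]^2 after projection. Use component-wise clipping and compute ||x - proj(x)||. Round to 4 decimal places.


Project each component onto [-5, 3].
clip(9.98) = 3.0, clip(-5.8516) = -5.0
Projection = [3.0, -5.0]
Squared diffs: [48.7204, 0.7252]
Distance = sqrt(49.4456) = 7.0318


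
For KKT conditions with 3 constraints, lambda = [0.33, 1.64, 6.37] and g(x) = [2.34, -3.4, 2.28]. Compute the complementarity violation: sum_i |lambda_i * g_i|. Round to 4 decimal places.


KKT complementary slackness check:
lambda_1 * g_1 = 0.33 * 2.34 = 0.7722
lambda_2 * g_2 = 1.64 * -3.4 = -5.576
lambda_3 * g_3 = 6.37 * 2.28 = 14.5236
Total violation = 0.7722 + 5.576 + 14.5236 = 20.8718


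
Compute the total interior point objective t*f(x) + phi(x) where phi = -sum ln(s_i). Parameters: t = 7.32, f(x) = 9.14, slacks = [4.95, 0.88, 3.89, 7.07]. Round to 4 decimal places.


Step 1: Compute log-barrier.
ln values: [1.5994, -0.1278, 1.3584, 1.9559]
phi = -(1.5994 - 0.1278 + 1.3584 + 1.9559) = -4.7858
Step 2: Compute augmented objective.
t*f(x) = 7.32*9.14 = 66.9048
Total = 66.9048 - 4.7858 = 62.119


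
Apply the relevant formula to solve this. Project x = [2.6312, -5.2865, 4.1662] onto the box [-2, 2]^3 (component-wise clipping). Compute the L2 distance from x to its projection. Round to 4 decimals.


Project each component onto [-2, 2].
clip(2.6312) = 2.0, clip(-5.2865) = -2.0, clip(4.1662) = 2.0
Projection = [2.0, -2.0, 2.0]
Squared diffs: [0.3984, 10.8011, 4.6924]
Distance = sqrt(15.8919) = 3.9865


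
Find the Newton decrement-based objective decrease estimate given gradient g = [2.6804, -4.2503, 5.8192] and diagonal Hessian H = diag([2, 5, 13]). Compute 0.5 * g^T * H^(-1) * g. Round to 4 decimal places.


Step 1: H is diagonal, so H^(-1) * g = [1.3402, -0.8501, 0.4476].
Step 2: g^T H^(-1) g = sum_i g_i^2 / H_ii
  = (2.6804)^2/2 + (-4.2503)^2/5 + (5.8192)^2/13
  = 3.5923 + 3.613 + 2.6049 = 9.8101
Step 3: Objective decrease = 0.5 * g^T H^(-1) g = 4.9051


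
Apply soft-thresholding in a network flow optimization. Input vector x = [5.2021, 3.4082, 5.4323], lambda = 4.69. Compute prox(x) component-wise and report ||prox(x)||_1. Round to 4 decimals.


Soft-thresholding with lambda = 4.69:
prox(5.2021) = sign(5.2021)*max(|5.2021| - 4.69, 0) = 0.5121
prox(3.4082) = sign(3.4082)*max(|3.4082| - 4.69, 0) = 0.0
prox(5.4323) = sign(5.4323)*max(|5.4323| - 4.69, 0) = 0.7423
prox(x) = [0.5121, 0.0, 0.7423]
||prox(x)||_1 = 0.5121 + 0.0 + 0.7423 = 1.2544


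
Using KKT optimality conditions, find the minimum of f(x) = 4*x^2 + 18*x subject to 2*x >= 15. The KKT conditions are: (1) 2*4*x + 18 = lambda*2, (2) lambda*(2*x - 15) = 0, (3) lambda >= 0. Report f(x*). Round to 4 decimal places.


Step 1: Try lambda = 0 (constraint inactive).
x_unc = -18/(2*4) = -2.25
Check: 2*-2.25 = -4.5 < 15 -- violated!
Step 2: Constraint must be active: 2*x = 15
x* = 15/2 = 7.5
lambda = (2*4*7.5 + 18)/2 = 39.0
Step 3: Compute optimal value.
f(x*) = 4*7.5^2 + 18*7.5 = 360.0


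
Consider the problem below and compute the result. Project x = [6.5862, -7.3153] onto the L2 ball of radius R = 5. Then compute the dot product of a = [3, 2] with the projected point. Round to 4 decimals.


Step 1: Compute ||x|| (intermediates to 6 decimals).
||x|| = sqrt(6.5862^2 + (-7.3153)^2) = 9.843355
Step 2: Project.
Since ||x|| > R, scale = R/||x|| = 5/9.843355 = 0.507957, proj(x) = scale * x
proj(x) = [3.345506, -3.715858]
Step 3: Dot product.
a^T * proj(x) = 3*3.345506 + 2*(-3.715858) = 2.6048


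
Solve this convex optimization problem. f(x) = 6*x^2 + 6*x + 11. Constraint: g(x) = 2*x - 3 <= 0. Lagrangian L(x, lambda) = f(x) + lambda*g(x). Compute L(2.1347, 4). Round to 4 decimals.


Step 1: Evaluate f(x).
f(2.1347) = 6*2.1347^2 + 6*2.1347 + 11 = 51.1499
Step 2: Evaluate g(x).
g(2.1347) = 2*2.1347 - 3 = 1.2694
Step 3: Compute Lagrangian.
L = 51.1499 + 4*1.2694 = 56.2275


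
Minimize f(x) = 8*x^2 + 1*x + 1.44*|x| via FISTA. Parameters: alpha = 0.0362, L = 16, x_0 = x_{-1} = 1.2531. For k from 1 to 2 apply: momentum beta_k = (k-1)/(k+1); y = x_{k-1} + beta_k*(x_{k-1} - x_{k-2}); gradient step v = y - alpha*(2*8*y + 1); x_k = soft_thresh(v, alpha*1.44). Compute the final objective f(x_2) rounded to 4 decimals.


FISTA on f(x) = 8*x^2 + 1*x + 1.44*|x|
L = 16, alpha = 0.0362
Iteration 1: beta = 0.0, y = 1.2531 + 0.0*(1.2531 - 1.2531) = 1.2531
  grad(y) = 21.0496, v = y - alpha*grad = 0.4911
  prox(v) = soft_thresh(0.4911, 0.0521) = 0.439
Iteration 2: beta = 0.3333, y = 0.439 + 0.3333*(0.439 - 1.2531) = 0.1676
  grad(y) = 3.6816, v = y - alpha*grad = 0.0343
  prox(v) = soft_thresh(0.0343, 0.0521) = 0.0
f(x_2) = 8*0.0^2 + 1*0.0 + 1.44*|0.0| = 0.0


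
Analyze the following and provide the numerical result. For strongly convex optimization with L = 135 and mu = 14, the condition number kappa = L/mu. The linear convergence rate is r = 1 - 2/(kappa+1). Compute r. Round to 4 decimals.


Step 1: Compute the condition number.
kappa = L/mu = 135/14 = 9.6429
Step 2: Compute the convergence rate.
r = 1 - 2/(kappa + 1) = 1 - 2*mu/(L + mu) = (L - mu)/(L + mu) = 121/149 = 0.8121


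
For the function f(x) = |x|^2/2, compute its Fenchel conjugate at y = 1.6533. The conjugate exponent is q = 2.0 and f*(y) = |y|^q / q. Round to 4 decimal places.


The conjugate exponent q satisfies 1/p + 1/q = 1.
p = 2, so q = 2/(2 - 1) = 2.0
|y|^q = 1.6533^2.0 = 2.7334
f*(1.6533) = 2.7334 / 2.0 = 1.3667


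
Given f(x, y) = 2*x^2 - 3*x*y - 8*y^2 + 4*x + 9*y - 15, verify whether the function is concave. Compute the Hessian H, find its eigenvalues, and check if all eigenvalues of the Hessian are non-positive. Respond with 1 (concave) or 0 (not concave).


The Hessian of f(x,y) = 2*x^2 - 3*x*y - 8*y^2 + 4*x + 9*y - 15 is:
H = [[4, -3], [-3, -16]]
Trace = 4 - 16 = -12
Determinant = 4*-16 - (-3)^2 = -73
Discriminant = (-12)^2 - 4*-73 = 436.0
Eigenvalues: lambda_1 = -16.4403, lambda_2 = 4.4403
The function is not concave.

0


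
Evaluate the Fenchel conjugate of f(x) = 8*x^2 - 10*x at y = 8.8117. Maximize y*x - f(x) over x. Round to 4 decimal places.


f*(y) = sup_x {y*x - a*x^2 - b*x} = sup_x {(y-b)*x - a*x^2}
FOC: (y - b) - 2a*x = 0 => x* = (y - b)/(2a)
x* = (8.8117 + 10)/(2*8) = 1.1757
f*(8.8117) = (y-b)^2/(4a) = (8.8117 + 10)^2/(4*8)
= 353.8801/32 = 11.0588


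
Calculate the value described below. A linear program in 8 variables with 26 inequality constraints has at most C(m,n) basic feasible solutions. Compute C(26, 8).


Each vertex corresponds to some choice of n active constraints out of m, so the number of vertices is at most C(m, n) = m! / (n!(m-n)!).
m = 26, n = 8
Numerator: 26 * 25 * 24 * 23 * 22 * 21 * 20 * 19
Denominator: 8! = 40320
C(26, 8) = 1562275


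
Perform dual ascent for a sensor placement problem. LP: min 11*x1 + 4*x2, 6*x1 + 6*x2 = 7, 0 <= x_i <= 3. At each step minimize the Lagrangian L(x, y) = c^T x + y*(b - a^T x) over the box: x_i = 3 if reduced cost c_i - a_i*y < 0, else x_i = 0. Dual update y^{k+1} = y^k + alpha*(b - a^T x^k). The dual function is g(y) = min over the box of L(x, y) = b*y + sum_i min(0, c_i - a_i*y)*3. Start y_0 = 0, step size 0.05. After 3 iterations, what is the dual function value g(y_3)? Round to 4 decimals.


Dual ascent for LP: min 11*x1 + 4*x2, 6*x1 + 6*x2 = 7, 0 <= x_i <= 3
Step 1: y^k = 0.0, reduced costs: (11.0, 4.0)
  x^k = (0.0, 0.0), subgradient = b - a^T x = 7.0
  y^{k+1} = 0.0 + 0.05*7.0 = 0.35
Step 2: y^k = 0.35, reduced costs: (8.9, 1.9)
  x^k = (0.0, 0.0), subgradient = b - a^T x = 7.0
  y^{k+1} = 0.35 + 0.05*7.0 = 0.7
Step 3: y^k = 0.7, reduced costs: (6.8, -0.2)
  x^k = (0.0, 3.0), subgradient = b - a^T x = -11.0
  y^{k+1} = 0.7 + 0.05*-11.0 = 0.15
Dual objective at y_3 = 0.15: reduced costs (10.1, 3.1), box minimizer x = (0.0, 0.0)
g(y_3) = b*y + (c1 - a1*y)*x1 + (c2 - a2*y)*x2 = 7*0.15 + 10.1*0.0 + 3.1*0.0 = 1.05 + 0.0 + 0.0 = 1.05


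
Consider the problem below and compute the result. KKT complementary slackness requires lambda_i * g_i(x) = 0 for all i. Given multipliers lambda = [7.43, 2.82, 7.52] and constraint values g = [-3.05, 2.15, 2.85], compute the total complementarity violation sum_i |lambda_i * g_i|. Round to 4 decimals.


KKT complementary slackness check:
lambda_1 * g_1 = 7.43 * -3.05 = -22.6615
lambda_2 * g_2 = 2.82 * 2.15 = 6.063
lambda_3 * g_3 = 7.52 * 2.85 = 21.432
Total violation = 22.6615 + 6.063 + 21.432 = 50.1565


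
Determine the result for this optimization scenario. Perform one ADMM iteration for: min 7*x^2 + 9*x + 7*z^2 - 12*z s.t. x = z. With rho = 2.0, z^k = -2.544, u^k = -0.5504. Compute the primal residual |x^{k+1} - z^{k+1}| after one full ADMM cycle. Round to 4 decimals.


ADMM iteration with rho = 2.0, z^k = -2.544, u^k = -0.5504
Step 1: x-update.
Minimize 7*x^2 + 9*x + (2.0/2)*(x + 2.544 - 0.5504)^2
FOC: (2*7 + 2.0)*x = -9 + 2.0*(-2.544 + 0.5504)
x^{k+1} = -0.8117
Step 2: z-update.
Minimize 7*z^2 - 12*z + (2.0/2)*(-0.8117 - z - 0.5504)^2
FOC: (2*7 + 2.0)*z = 12 + 2.0*(-0.8117 - 0.5504)
z^{k+1} = 0.5797
Step 3: u-update.
u^{k+1} = -0.5504 - 0.8117 - 0.5797 = -1.9418
Step 4: Primal residual = |-0.8117 - 0.5797| = 1.3914


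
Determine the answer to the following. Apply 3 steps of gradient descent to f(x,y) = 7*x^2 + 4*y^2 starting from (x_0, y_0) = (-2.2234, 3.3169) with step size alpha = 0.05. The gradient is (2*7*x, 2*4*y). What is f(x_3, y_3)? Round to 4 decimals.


Gradient descent on f(x,y) = 7*x^2 + 4*y^2.
Starting point: (-2.2234, 3.3169), alpha = 0.05
Step 1: grad_x = 2*7*-2.2234 = -31.1276, grad_y = 2*4*3.3169 = 26.5352
  x_1 = -2.2234 - 0.05*-31.1276 = -0.667
  y_1 = 3.3169 - 0.05*26.5352 = 1.9901
Step 2: grad_x = 2*7*-0.667 = -9.3383, grad_y = 2*4*1.9901 = 15.9211
  x_2 = -0.667 - 0.05*-9.3383 = -0.2001
  y_2 = 1.9901 - 0.05*15.9211 = 1.1941
Step 3: grad_x = 2*7*-0.2001 = -2.8015, grad_y = 2*4*1.1941 = 9.5527
  x_3 = -0.2001 - 0.05*-2.8015 = -0.06
  y_3 = 1.1941 - 0.05*9.5527 = 0.7165
f(-0.06, 0.7165) = 7*(-0.06)^2 + 4*0.7165^2 = 2.0784


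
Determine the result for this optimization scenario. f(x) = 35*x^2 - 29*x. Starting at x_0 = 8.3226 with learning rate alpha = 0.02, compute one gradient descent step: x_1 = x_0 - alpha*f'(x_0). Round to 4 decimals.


We compute the gradient at x_0 and apply the update.
f'(x) = 70*x - 29
f'(8.3226) = 70*8.3226 - 29 = 553.582
x_1 = 8.3226 - 0.02*553.582 = -2.749


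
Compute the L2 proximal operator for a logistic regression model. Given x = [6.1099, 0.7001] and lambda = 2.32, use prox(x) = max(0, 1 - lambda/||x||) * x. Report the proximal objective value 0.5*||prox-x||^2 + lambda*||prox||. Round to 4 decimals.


Step 1: Compute ||x||.
||x|| = 6.1499
Step 2: Compute scaling factor.
scale = max(0, 1 - 2.32/6.1499) = 0.6228
Step 3: prox(x) = [3.805, 0.436]
||prox(x)|| = 3.8299
Step 4: Proximal objective.
0.5*||prox-x||^2 = 2.6912
lambda*||prox|| = 8.8854
Total = 11.5765


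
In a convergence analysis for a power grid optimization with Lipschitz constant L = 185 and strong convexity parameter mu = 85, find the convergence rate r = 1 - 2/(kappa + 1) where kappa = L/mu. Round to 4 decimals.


Step 1: Compute the condition number.
kappa = L/mu = 185/85 = 2.1765
Step 2: Compute the convergence rate.
r = 1 - 2/(kappa + 1) = 1 - 2*mu/(L + mu) = (L - mu)/(L + mu) = 100/270 = 0.3704


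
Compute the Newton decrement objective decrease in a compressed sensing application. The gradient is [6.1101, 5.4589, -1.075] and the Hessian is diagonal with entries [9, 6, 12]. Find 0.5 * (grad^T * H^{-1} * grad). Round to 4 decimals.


Step 1: H is diagonal, so H^(-1) * g = [0.6789, 0.9098, -0.0896].
Step 2: g^T H^(-1) g = sum_i g_i^2 / H_ii
  = (6.1101)^2/9 + (5.4589)^2/6 + (-1.075)^2/12
  = 4.1481 + 4.9666 + 0.0963 = 9.211
Step 3: Objective decrease = 0.5 * g^T H^(-1) g = 4.6055


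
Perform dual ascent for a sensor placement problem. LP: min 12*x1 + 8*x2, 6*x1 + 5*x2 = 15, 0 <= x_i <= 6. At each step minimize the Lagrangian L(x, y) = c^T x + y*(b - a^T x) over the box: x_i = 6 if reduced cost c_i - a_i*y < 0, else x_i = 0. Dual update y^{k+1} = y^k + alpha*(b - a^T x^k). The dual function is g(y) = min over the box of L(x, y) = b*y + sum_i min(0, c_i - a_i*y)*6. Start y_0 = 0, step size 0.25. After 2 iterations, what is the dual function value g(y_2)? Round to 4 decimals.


Dual ascent for LP: min 12*x1 + 8*x2, 6*x1 + 5*x2 = 15, 0 <= x_i <= 6
Step 1: y^k = 0.0, reduced costs: (12.0, 8.0)
  x^k = (0.0, 0.0), subgradient = b - a^T x = 15.0
  y^{k+1} = 0.0 + 0.25*15.0 = 3.75
Step 2: y^k = 3.75, reduced costs: (-10.5, -10.75)
  x^k = (6.0, 6.0), subgradient = b - a^T x = -51.0
  y^{k+1} = 3.75 + 0.25*-51.0 = -9.0
Dual objective at y_2 = -9.0: reduced costs (66.0, 53.0), box minimizer x = (0.0, 0.0)
g(y_2) = b*y + (c1 - a1*y)*x1 + (c2 - a2*y)*x2 = 15*(-9.0) + 66.0*0.0 + 53.0*0.0 = -135.0 + 0.0 + 0.0 = -135.0


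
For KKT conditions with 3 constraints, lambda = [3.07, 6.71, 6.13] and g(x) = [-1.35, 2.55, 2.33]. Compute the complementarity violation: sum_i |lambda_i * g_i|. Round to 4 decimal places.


KKT complementary slackness check:
lambda_1 * g_1 = 3.07 * -1.35 = -4.1445
lambda_2 * g_2 = 6.71 * 2.55 = 17.1105
lambda_3 * g_3 = 6.13 * 2.33 = 14.2829
Total violation = 4.1445 + 17.1105 + 14.2829 = 35.5379


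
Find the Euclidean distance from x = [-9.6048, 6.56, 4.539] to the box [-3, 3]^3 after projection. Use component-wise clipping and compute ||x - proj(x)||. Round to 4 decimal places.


Project each component onto [-3, 3].
clip(-9.6048) = -3.0, clip(6.56) = 3.0, clip(4.539) = 3.0
Projection = [-3.0, 3.0, 3.0]
Squared diffs: [43.6234, 12.6736, 2.3685]
Distance = sqrt(58.6655) = 7.6593


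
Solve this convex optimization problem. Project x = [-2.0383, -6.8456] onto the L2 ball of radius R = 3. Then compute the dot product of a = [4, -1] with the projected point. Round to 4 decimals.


Step 1: Compute ||x|| (intermediates to 6 decimals).
||x|| = sqrt((-2.0383)^2 + (-6.8456)^2) = 7.142612
Step 2: Project.
Since ||x|| > R, scale = R/||x|| = 3/7.142612 = 0.420014, proj(x) = scale * x
proj(x) = [-0.856115, -2.875248]
Step 3: Dot product.
a^T * proj(x) = 4*(-0.856115) - 1*(-2.875248) = -0.5492


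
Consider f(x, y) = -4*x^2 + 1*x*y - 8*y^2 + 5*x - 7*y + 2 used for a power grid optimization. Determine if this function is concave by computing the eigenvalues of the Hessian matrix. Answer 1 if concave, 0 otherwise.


The Hessian of f(x,y) = -4*x^2 + 1*x*y - 8*y^2 + 5*x - 7*y + 2 is:
H = [[-8, 1], [1, -16]]
Trace = -8 - 16 = -24
Determinant = -8*-16 - (1)^2 = 127
Discriminant = (-24)^2 - 4*127 = 68.0
Eigenvalues: lambda_1 = -16.1231, lambda_2 = -7.8769
The function is concave.

1


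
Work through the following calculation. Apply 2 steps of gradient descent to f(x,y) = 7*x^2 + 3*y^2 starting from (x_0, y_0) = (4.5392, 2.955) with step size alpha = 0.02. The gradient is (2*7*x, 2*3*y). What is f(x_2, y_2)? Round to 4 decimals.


Gradient descent on f(x,y) = 7*x^2 + 3*y^2.
Starting point: (4.5392, 2.955), alpha = 0.02
Step 1: grad_x = 2*7*4.5392 = 63.5488, grad_y = 2*3*2.955 = 17.73
  x_1 = 4.5392 - 0.02*63.5488 = 3.2682
  y_1 = 2.955 - 0.02*17.73 = 2.6004
Step 2: grad_x = 2*7*3.2682 = 45.7551, grad_y = 2*3*2.6004 = 15.6024
  x_2 = 3.2682 - 0.02*45.7551 = 2.3531
  y_2 = 2.6004 - 0.02*15.6024 = 2.2884
f(2.3531, 2.2884) = 7*2.3531^2 + 3*2.2884^2 = 54.4699


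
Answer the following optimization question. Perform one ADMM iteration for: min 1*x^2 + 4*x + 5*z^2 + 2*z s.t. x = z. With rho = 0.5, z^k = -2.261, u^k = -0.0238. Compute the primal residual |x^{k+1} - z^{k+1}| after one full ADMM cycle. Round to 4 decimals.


ADMM iteration with rho = 0.5, z^k = -2.261, u^k = -0.0238
Step 1: x-update.
Minimize 1*x^2 + 4*x + (0.5/2)*(x + 2.261 - 0.0238)^2
FOC: (2*1 + 0.5)*x = -4 + 0.5*(-2.261 + 0.0238)
x^{k+1} = -2.0474
Step 2: z-update.
Minimize 5*z^2 + 2*z + (0.5/2)*(-2.0474 - z - 0.0238)^2
FOC: (2*5 + 0.5)*z = -2 + 0.5*(-2.0474 - 0.0238)
z^{k+1} = -0.2891
Step 3: u-update.
u^{k+1} = -0.0238 - 2.0474 + 0.2891 = -1.7821
Step 4: Primal residual = |-2.0474 + 0.2891| = 1.7583


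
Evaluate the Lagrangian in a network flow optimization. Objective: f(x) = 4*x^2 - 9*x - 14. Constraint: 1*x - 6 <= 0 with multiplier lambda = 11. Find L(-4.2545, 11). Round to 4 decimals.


Step 1: Evaluate f(x).
f(-4.2545) = 4*(-4.2545)^2 - 9*(-4.2545) - 14 = 96.6936
Step 2: Evaluate g(x).
g(-4.2545) = 1*-4.2545 - 6 = -10.2545
Step 3: Compute Lagrangian.
L = 96.6936 + 11*-10.2545 = -16.1059


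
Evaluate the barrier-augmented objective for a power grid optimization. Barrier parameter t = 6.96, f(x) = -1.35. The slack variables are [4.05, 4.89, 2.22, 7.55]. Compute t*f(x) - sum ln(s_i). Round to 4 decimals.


Step 1: Compute log-barrier.
ln values: [1.3987, 1.5872, 0.7975, 2.0215]
phi = -(1.3987 + 1.5872 + 0.7975 + 2.0215) = -5.805
Step 2: Compute augmented objective.
t*f(x) = 6.96*-1.35 = -9.396
Total = -9.396 - 5.805 = -15.201


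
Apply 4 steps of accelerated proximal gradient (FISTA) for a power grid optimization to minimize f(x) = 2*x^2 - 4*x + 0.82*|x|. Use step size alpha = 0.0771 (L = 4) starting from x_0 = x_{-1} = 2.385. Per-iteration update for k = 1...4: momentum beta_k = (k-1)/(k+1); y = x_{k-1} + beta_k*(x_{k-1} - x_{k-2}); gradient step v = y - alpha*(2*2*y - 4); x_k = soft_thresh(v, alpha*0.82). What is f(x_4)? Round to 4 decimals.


FISTA on f(x) = 2*x^2 - 4*x + 0.82*|x|
L = 4, alpha = 0.0771
Iteration 1: beta = 0.0, y = 2.385 + 0.0*(2.385 - 2.385) = 2.385
  grad(y) = 5.54, v = y - alpha*grad = 1.9579
  prox(v) = soft_thresh(1.9579, 0.0632) = 1.8946
Iteration 2: beta = 0.3333, y = 1.8946 + 0.3333*(1.8946 - 2.385) = 1.7312
  grad(y) = 2.9248, v = y - alpha*grad = 1.5057
  prox(v) = soft_thresh(1.5057, 0.0632) = 1.4425
Iteration 3: beta = 0.5, y = 1.4425 + 0.5*(1.4425 - 1.8946) = 1.2164
  grad(y) = 0.8655, v = y - alpha*grad = 1.1497
  prox(v) = soft_thresh(1.1497, 0.0632) = 1.0864
Iteration 4: beta = 0.6, y = 1.0864 + 0.6*(1.0864 - 1.4425) = 0.8728
  grad(y) = -0.5088, v = y - alpha*grad = 0.912
  prox(v) = soft_thresh(0.912, 0.0632) = 0.8488
f(x_4) = 2*0.8488^2 - 4*0.8488 + 0.82*|0.8488| = -1.2583


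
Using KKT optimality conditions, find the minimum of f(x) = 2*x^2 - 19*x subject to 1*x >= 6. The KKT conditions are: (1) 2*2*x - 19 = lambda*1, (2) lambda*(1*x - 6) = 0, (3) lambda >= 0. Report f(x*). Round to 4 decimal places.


Step 1: Try lambda = 0 (constraint inactive).
x_unc = 19/(2*2) = 4.75
Check: 1*4.75 = 4.75 < 6 -- violated!
Step 2: Constraint must be active: 1*x = 6
x* = 6/1 = 6.0
lambda = (2*2*6.0 - 19)/1 = 5.0
Step 3: Compute optimal value.
f(x*) = 2*6.0^2 - 19*6.0 = -42.0


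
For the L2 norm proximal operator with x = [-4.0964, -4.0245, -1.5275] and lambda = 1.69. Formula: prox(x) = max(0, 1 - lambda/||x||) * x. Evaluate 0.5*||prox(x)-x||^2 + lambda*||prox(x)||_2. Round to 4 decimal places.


Step 1: Compute ||x||.
||x|| = 5.9423
Step 2: Compute scaling factor.
scale = max(0, 1 - 1.69/5.9423) = 0.7156
Step 3: prox(x) = [-2.9314, -2.8799, -1.0931]
||prox(x)|| = 4.2523
Step 4: Proximal objective.
0.5*||prox-x||^2 = 1.4281
lambda*||prox|| = 7.1864
Total = 8.6144


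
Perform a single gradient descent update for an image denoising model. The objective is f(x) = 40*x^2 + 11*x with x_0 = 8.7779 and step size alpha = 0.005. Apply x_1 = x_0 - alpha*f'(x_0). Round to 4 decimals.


We compute the gradient at x_0 and apply the update.
f'(x) = 80*x + 11
f'(8.7779) = 80*8.7779 + 11 = 713.232
x_1 = 8.7779 - 0.005*713.232 = 5.2117


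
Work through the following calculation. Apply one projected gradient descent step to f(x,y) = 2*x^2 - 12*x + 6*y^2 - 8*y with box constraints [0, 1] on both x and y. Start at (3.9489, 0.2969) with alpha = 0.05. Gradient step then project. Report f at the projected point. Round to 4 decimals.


Step 1: Compute gradient at (3.9489, 0.2969).
grad_x = 2*2*3.9489 - 12 = 3.7956
grad_y = 2*6*0.2969 - 8 = -4.4372
Step 2: Gradient step.
x_raw = 3.9489 - 0.05*3.7956 = 3.7591
y_raw = 0.2969 - 0.05*-4.4372 = 0.5188
Step 3: Project onto [0, 1].
x_proj = clip(3.7591) = 1.0
y_proj = clip(0.5188) = 0.5188
Step 4: Evaluate f.
f(1.0, 0.5188) = -12.5354


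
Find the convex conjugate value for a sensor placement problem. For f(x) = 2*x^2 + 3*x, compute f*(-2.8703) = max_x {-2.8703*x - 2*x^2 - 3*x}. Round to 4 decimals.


f*(y) = sup_x {y*x - a*x^2 - b*x} = sup_x {(y-b)*x - a*x^2}
FOC: (y - b) - 2a*x = 0 => x* = (y - b)/(2a)
x* = (-2.8703 - 3)/(2*2) = -1.4676
f*(-2.8703) = (y-b)^2/(4a) = (-2.8703 - 3)^2/(4*2)
= 34.4604/8 = 4.3076


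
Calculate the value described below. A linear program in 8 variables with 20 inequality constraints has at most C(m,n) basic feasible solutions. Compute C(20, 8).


Each vertex corresponds to some choice of n active constraints out of m, so the number of vertices is at most C(m, n) = m! / (n!(m-n)!).
m = 20, n = 8
Numerator: 20 * 19 * 18 * 17 * 16 * 15 * 14 * 13
Denominator: 8! = 40320
C(20, 8) = 125970


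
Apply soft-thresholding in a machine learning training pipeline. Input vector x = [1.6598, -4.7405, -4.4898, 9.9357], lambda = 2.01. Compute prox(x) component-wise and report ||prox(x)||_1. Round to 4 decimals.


Soft-thresholding with lambda = 2.01:
prox(1.6598) = sign(1.6598)*max(|1.6598| - 2.01, 0) = 0.0
prox(-4.7405) = sign(-4.7405)*max(|-4.7405| - 2.01, 0) = -2.7305
prox(-4.4898) = sign(-4.4898)*max(|-4.4898| - 2.01, 0) = -2.4798
prox(9.9357) = sign(9.9357)*max(|9.9357| - 2.01, 0) = 7.9257
prox(x) = [0.0, -2.7305, -2.4798, 7.9257]
||prox(x)||_1 = 0.0 + 2.7305 + 2.4798 + 7.9257 = 13.136


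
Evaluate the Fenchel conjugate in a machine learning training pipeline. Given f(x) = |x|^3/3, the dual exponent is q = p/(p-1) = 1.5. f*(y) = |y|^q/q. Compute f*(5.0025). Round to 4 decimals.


The conjugate exponent q satisfies 1/p + 1/q = 1.
p = 3, so q = 3/(3 - 1) = 1.5
|y|^q = 5.0025^1.5 = 11.1887
f*(5.0025) = 11.1887 / 1.5 = 7.4592


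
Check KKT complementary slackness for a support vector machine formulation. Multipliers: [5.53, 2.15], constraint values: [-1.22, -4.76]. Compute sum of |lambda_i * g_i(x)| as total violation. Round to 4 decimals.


KKT complementary slackness check:
lambda_1 * g_1 = 5.53 * -1.22 = -6.7466
lambda_2 * g_2 = 2.15 * -4.76 = -10.234
Total violation = 6.7466 + 10.234 = 16.9806


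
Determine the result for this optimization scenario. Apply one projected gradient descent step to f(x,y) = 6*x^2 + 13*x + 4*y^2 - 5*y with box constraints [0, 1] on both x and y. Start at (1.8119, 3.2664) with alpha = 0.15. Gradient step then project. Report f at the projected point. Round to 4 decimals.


Step 1: Compute gradient at (1.8119, 3.2664).
grad_x = 2*6*1.8119 + 13 = 34.7428
grad_y = 2*4*3.2664 - 5 = 21.1312
Step 2: Gradient step.
x_raw = 1.8119 - 0.15*34.7428 = -3.3995
y_raw = 3.2664 - 0.15*21.1312 = 0.0967
Step 3: Project onto [0, 1].
x_proj = clip(-3.3995) = 0.0
y_proj = clip(0.0967) = 0.0967
Step 4: Evaluate f.
f(0.0, 0.0967) = -0.4462


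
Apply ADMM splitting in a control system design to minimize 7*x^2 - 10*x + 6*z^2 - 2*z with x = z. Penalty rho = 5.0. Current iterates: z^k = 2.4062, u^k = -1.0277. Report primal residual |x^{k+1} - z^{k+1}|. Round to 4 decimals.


ADMM iteration with rho = 5.0, z^k = 2.4062, u^k = -1.0277
Step 1: x-update.
Minimize 7*x^2 - 10*x + (5.0/2)*(x - 2.4062 - 1.0277)^2
FOC: (2*7 + 5.0)*x = 10 + 5.0*(2.4062 + 1.0277)
x^{k+1} = 1.43
Step 2: z-update.
Minimize 6*z^2 - 2*z + (5.0/2)*(1.43 - z - 1.0277)^2
FOC: (2*6 + 5.0)*z = 2 + 5.0*(1.43 - 1.0277)
z^{k+1} = 0.236
Step 3: u-update.
u^{k+1} = -1.0277 + 1.43 - 0.236 = 0.1663
Step 4: Primal residual = |1.43 - 0.236| = 1.194


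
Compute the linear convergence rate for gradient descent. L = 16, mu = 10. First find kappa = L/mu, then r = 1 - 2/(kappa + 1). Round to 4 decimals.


Step 1: Compute the condition number.
kappa = L/mu = 16/10 = 1.6
Step 2: Compute the convergence rate.
r = 1 - 2/(kappa + 1) = 1 - 2*mu/(L + mu) = (L - mu)/(L + mu) = 6/26 = 0.2308


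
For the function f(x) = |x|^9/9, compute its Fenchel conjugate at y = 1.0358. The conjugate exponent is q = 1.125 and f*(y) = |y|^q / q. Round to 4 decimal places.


The conjugate exponent q satisfies 1/p + 1/q = 1.
p = 9, so q = 9/(9 - 1) = 1.125
|y|^q = 1.0358^1.125 = 1.0404
f*(1.0358) = 1.0404 / 1.125 = 0.9248


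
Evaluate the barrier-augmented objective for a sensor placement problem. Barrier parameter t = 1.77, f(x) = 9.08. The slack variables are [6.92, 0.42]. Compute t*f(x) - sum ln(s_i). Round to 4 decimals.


Step 1: Compute log-barrier.
ln values: [1.9344, -0.8675]
phi = -(1.9344 - 0.8675) = -1.0669
Step 2: Compute augmented objective.
t*f(x) = 1.77*9.08 = 16.0716
Total = 16.0716 - 1.0669 = 15.0047


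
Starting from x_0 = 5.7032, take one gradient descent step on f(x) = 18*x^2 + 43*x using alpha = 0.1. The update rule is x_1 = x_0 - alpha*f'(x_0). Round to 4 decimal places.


We compute the gradient at x_0 and apply the update.
f'(x) = 36*x + 43
f'(5.7032) = 36*5.7032 + 43 = 248.3152
x_1 = 5.7032 - 0.1*248.3152 = -19.1283


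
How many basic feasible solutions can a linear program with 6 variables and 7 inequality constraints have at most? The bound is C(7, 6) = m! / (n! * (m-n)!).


Each vertex corresponds to some choice of n active constraints out of m, so the number of vertices is at most C(m, n) = m! / (n!(m-n)!).
m = 7, n = 6
Numerator: 7 * 6 * 5 * 4 * 3 * 2
Denominator: 6! = 720
C(7, 6) = 7


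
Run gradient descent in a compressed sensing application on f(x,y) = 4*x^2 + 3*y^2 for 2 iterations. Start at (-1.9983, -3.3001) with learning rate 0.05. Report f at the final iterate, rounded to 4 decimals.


Gradient descent on f(x,y) = 4*x^2 + 3*y^2.
Starting point: (-1.9983, -3.3001), alpha = 0.05
Step 1: grad_x = 2*4*-1.9983 = -15.9864, grad_y = 2*3*-3.3001 = -19.8006
  x_1 = -1.9983 - 0.05*-15.9864 = -1.199
  y_1 = -3.3001 - 0.05*-19.8006 = -2.3101
Step 2: grad_x = 2*4*-1.199 = -9.5918, grad_y = 2*3*-2.3101 = -13.8604
  x_2 = -1.199 - 0.05*-9.5918 = -0.7194
  y_2 = -2.3101 - 0.05*-13.8604 = -1.617
f(-0.7194, -1.617) = 4*(-0.7194)^2 + 3*(-1.617)^2 = 9.9146


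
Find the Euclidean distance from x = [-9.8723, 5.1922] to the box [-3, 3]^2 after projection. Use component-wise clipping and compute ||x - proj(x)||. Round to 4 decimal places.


Project each component onto [-3, 3].
clip(-9.8723) = -3.0, clip(5.1922) = 3.0
Projection = [-3.0, 3.0]
Squared diffs: [47.2285, 4.8057]
Distance = sqrt(52.0342) = 7.2135


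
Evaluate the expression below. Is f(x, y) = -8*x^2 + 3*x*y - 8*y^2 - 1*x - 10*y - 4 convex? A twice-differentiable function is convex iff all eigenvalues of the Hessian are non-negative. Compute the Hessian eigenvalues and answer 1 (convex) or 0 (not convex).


The Hessian of f(x,y) = -8*x^2 + 3*x*y - 8*y^2 - 1*x - 10*y - 4 is:
H = [[-16, 3], [3, -16]]
Trace = -16 - 16 = -32
Determinant = -16*-16 - (3)^2 = 247
Discriminant = (-32)^2 - 4*247 = 36.0
Eigenvalues: lambda_1 = -19.0, lambda_2 = -13.0
The function is not convex.

0


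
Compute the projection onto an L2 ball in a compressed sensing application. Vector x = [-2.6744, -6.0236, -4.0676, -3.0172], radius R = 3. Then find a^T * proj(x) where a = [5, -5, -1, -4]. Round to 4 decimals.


Step 1: Compute ||x|| (intermediates to 6 decimals).
||x|| = sqrt((-2.6744)^2 + (-6.0236)^2 + (-4.0676)^2 + (-3.0172)^2) = 8.311741
Step 2: Project.
Since ||x|| > R, scale = R/||x|| = 3/8.311741 = 0.360935, proj(x) = scale * x
proj(x) = [-0.965285, -2.174128, -1.468139, -1.089013]
Step 3: Dot product.
a^T * proj(x) = 5*(-0.965285) - 5*(-2.174128) - 1*(-1.468139) - 4*(-1.089013) = 11.8684


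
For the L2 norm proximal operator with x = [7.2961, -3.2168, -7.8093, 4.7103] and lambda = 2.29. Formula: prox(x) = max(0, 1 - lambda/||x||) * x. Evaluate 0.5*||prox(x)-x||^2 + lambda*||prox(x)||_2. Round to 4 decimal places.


Step 1: Compute ||x||.
||x|| = 12.1142
Step 2: Compute scaling factor.
scale = max(0, 1 - 2.29/12.1142) = 0.811
Step 3: prox(x) = [5.9169, -2.6087, -6.3331, 3.8199]
||prox(x)|| = 9.8242
Step 4: Proximal objective.
0.5*||prox-x||^2 = 2.6221
lambda*||prox|| = 22.4974
Total = 25.1194


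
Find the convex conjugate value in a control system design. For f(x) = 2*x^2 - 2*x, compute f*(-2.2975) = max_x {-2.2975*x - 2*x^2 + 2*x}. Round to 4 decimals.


f*(y) = sup_x {y*x - a*x^2 - b*x} = sup_x {(y-b)*x - a*x^2}
FOC: (y - b) - 2a*x = 0 => x* = (y - b)/(2a)
x* = (-2.2975 + 2)/(2*2) = -0.0744
f*(-2.2975) = (y-b)^2/(4a) = (-2.2975 + 2)^2/(4*2)
= 0.0885/8 = 0.0111


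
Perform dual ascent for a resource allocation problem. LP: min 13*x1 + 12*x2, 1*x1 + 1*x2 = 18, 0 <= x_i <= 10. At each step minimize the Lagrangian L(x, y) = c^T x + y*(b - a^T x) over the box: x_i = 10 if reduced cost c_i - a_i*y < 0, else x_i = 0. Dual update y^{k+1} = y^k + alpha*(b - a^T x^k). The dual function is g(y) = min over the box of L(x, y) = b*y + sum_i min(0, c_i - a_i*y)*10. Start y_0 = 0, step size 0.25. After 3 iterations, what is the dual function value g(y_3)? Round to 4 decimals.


Dual ascent for LP: min 13*x1 + 12*x2, 1*x1 + 1*x2 = 18, 0 <= x_i <= 10
Step 1: y^k = 0.0, reduced costs: (13.0, 12.0)
  x^k = (0.0, 0.0), subgradient = b - a^T x = 18.0
  y^{k+1} = 0.0 + 0.25*18.0 = 4.5
Step 2: y^k = 4.5, reduced costs: (8.5, 7.5)
  x^k = (0.0, 0.0), subgradient = b - a^T x = 18.0
  y^{k+1} = 4.5 + 0.25*18.0 = 9.0
Step 3: y^k = 9.0, reduced costs: (4.0, 3.0)
  x^k = (0.0, 0.0), subgradient = b - a^T x = 18.0
  y^{k+1} = 9.0 + 0.25*18.0 = 13.5
Dual objective at y_3 = 13.5: reduced costs (-0.5, -1.5), box minimizer x = (10.0, 10.0)
g(y_3) = b*y + (c1 - a1*y)*x1 + (c2 - a2*y)*x2 = 18*13.5 + (-0.5)*10.0 + (-1.5)*10.0 = 243.0 - 5.0 - 15.0 = 223.0
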